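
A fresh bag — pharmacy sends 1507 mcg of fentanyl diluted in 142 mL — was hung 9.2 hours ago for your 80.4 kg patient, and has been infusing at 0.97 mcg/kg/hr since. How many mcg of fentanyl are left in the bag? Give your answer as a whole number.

Dose = 0.97 mcg/kg/hr × 80.4 kg = 77.988 mcg/hr
Concentration = 1507 mcg ÷ 142 mL = 10.61268 mcg/mL
Rate = 77.988 mcg/hr ÷ 10.61268 mcg/mL = 7.348571 mL/hr
Volume infused = 7.348571 mL/hr × 9.2 hr = 67.60685 mL
Volume remaining = 142 − 67.60685 = 74.39315 mL
Drug remaining = 74.39315 mL × 10.61268 mcg/mL = 789.5104 mcg

790 mcg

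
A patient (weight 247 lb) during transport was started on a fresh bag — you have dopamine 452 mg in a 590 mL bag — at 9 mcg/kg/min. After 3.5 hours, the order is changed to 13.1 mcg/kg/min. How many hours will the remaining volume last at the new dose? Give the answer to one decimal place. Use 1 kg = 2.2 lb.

Initial rate:
Weight = 247 lb ÷ 2.2 lb/kg = 112.2727 kg
Dose = 9 mcg/kg/min × 112.2727 kg = 1010.455 mcg/min
1010.455 mcg/min × 60 min/hr = 60627.27 mcg/hr
Concentration = 452 mg ÷ 590 mL = 0.7661017 mg/mL = 766.1017 mcg/mL
Rate = 60627.27 mcg/hr ÷ 766.1017 mcg/mL = 79.13737 mL/hr
Volume infused so far = 79.13737 mL/hr × 3.5 hr = 276.9808 mL
Volume remaining = 590 − 276.9808 = 313.0192 mL
New rate:
Dose = 13.1 mcg/kg/min × 112.2727 kg = 1470.773 mcg/min
1470.773 mcg/min × 60 min/hr = 88246.36 mcg/hr
Rate = 88246.36 mcg/hr ÷ 766.1017 mcg/mL = 115.1888 mL/hr
Time remaining = 313.0192 mL ÷ 115.1888 mL/hr = 2.717444 hr

2.7 hours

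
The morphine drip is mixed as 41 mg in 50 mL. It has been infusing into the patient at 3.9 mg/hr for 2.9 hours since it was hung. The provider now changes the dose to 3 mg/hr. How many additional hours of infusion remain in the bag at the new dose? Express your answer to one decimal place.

9.9 hours

Initial rate:
Concentration = 41 mg ÷ 50 mL = 0.82 mg/mL
Rate = 3.9 mg/hr ÷ 0.82 mg/mL = 4.756098 mL/hr
Volume infused so far = 4.756098 mL/hr × 2.9 hr = 13.79268 mL
Volume remaining = 50 − 13.79268 = 36.20732 mL
New rate:
Rate = 3 mg/hr ÷ 0.82 mg/mL = 3.658537 mL/hr
Time remaining = 36.20732 mL ÷ 3.658537 mL/hr = 9.896667 hr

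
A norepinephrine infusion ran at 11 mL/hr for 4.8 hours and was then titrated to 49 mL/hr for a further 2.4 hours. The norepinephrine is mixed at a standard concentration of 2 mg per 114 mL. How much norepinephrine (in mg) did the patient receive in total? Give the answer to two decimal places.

2.99 mg

Concentration = 2 mg ÷ 114 mL = 0.01754386 mg/mL
Stage 1: 11 mL/hr × 4.8 hr = 52.8 mL → 52.8 mL × 0.01754386 mg/mL = 0.9263158 mg
Stage 2: 49 mL/hr × 2.4 hr = 117.6 mL → 117.6 mL × 0.01754386 mg/mL = 2.063158 mg
Total = 0.9263158 + 2.063158 = 2.989474 mg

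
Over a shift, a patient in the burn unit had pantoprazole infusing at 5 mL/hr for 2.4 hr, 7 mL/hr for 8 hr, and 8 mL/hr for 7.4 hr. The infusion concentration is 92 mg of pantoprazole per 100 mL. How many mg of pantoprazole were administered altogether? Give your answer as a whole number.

117 mg

Concentration = 92 mg ÷ 100 mL = 0.92 mg/mL
Stage 1: 5 mL/hr × 2.4 hr = 12 mL → 12 mL × 0.92 mg/mL = 11.04 mg
Stage 2: 7 mL/hr × 8 hr = 56 mL → 56 mL × 0.92 mg/mL = 51.52 mg
Stage 3: 8 mL/hr × 7.4 hr = 59.2 mL → 59.2 mL × 0.92 mg/mL = 54.464 mg
Total = 11.04 + 51.52 + 54.464 = 117.024 mg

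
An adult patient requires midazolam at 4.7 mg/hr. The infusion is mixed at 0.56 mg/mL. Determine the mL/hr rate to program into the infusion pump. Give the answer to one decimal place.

8.4 mL/hr

Rate = 4.7 mg/hr ÷ 0.56 mg/mL = 8.392857 mL/hr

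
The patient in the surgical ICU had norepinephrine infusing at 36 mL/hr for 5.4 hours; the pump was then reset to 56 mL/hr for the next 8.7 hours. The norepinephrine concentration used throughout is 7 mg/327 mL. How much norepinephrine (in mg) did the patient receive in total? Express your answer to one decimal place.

14.6 mg

Concentration = 7 mg ÷ 327 mL = 0.02140673 mg/mL
Stage 1: 36 mL/hr × 5.4 hr = 194.4 mL → 194.4 mL × 0.02140673 mg/mL = 4.161468 mg
Stage 2: 56 mL/hr × 8.7 hr = 487.2 mL → 487.2 mL × 0.02140673 mg/mL = 10.42936 mg
Total = 4.161468 + 10.42936 = 14.59083 mg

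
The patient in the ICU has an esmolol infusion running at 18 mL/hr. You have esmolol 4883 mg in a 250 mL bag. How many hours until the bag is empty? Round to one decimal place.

Duration = 250 mL ÷ 18 mL/hr = 13.88889 hr

13.9 hours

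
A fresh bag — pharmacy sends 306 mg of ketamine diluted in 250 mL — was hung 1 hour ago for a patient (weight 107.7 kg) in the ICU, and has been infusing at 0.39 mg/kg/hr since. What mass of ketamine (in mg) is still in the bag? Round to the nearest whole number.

264 mg

Dose = 0.39 mg/kg/hr × 107.7 kg = 42.003 mg/hr
Concentration = 306 mg ÷ 250 mL = 1.224 mg/mL
Rate = 42.003 mg/hr ÷ 1.224 mg/mL = 34.31618 mL/hr
Volume infused = 34.31618 mL/hr × 1 hr = 34.31618 mL
Volume remaining = 250 − 34.31618 = 215.6838 mL
Drug remaining = 215.6838 mL × 1.224 mg/mL = 263.997 mg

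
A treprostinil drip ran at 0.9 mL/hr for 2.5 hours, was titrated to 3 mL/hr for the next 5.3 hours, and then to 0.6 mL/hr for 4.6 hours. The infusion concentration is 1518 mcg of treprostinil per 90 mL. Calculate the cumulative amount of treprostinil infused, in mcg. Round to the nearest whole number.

Concentration = 1518 mcg ÷ 90 mL = 16.86667 mcg/mL
Stage 1: 0.9 mL/hr × 2.5 hr = 2.25 mL → 2.25 mL × 16.86667 mcg/mL = 37.95 mcg
Stage 2: 3 mL/hr × 5.3 hr = 15.9 mL → 15.9 mL × 16.86667 mcg/mL = 268.18 mcg
Stage 3: 0.6 mL/hr × 4.6 hr = 2.76 mL → 2.76 mL × 16.86667 mcg/mL = 46.552 mcg
Total = 37.95 + 268.18 + 46.552 = 352.682 mcg

353 mcg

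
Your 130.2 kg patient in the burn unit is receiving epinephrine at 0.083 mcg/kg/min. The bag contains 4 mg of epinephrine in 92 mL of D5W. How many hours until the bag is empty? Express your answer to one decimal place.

Dose = 0.083 mcg/kg/min × 130.2 kg = 10.8066 mcg/min
10.8066 mcg/min × 60 min/hr = 648.396 mcg/hr
Concentration = 4 mg ÷ 92 mL = 0.04347826 mg/mL = 43.47826 mcg/mL
Rate = 648.396 mcg/hr ÷ 43.47826 mcg/mL = 14.91311 mL/hr
Duration = 92 mL ÷ 14.91311 mL/hr = 6.16907 hr

6.2 hours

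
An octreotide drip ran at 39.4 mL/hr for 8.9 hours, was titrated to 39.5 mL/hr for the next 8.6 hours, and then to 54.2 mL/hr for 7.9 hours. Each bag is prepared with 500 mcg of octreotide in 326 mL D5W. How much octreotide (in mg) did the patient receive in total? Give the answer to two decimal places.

Concentration = 500 mcg ÷ 326 mL = 1.533742 mcg/mL
Stage 1: 39.4 mL/hr × 8.9 hr = 350.66 mL → 350.66 mL × 1.533742 mcg/mL = 537.8221 mcg
Stage 2: 39.5 mL/hr × 8.6 hr = 339.7 mL → 339.7 mL × 1.533742 mcg/mL = 521.0123 mcg
Stage 3: 54.2 mL/hr × 7.9 hr = 428.18 mL → 428.18 mL × 1.533742 mcg/mL = 656.7178 mcg
Total = 537.8221 + 521.0123 + 656.7178 = 1715.552 mcg = 1.715552 mg

1.72 mg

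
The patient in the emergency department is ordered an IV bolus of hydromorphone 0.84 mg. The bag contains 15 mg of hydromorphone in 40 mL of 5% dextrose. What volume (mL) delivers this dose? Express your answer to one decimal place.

2.2 mL

Concentration = 15 mg ÷ 40 mL = 0.375 mg/mL
Volume = 0.84 mg ÷ 0.375 mg/mL = 2.24 mL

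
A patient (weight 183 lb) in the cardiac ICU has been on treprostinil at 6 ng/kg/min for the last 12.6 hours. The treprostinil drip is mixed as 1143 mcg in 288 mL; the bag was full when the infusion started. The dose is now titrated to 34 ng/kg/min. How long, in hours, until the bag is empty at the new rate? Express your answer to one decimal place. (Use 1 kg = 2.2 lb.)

Initial rate:
Weight = 183 lb ÷ 2.2 lb/kg = 83.18182 kg
Dose = 6 ng/kg/min × 83.18182 kg = 499.0909 ng/min
499.0909 ng/min × 60 min/hr = 29945.45 ng/hr
Concentration = 1143 mcg ÷ 288 mL = 3.96875 mcg/mL = 3968.75 ng/mL
Rate = 29945.45 ng/hr ÷ 3968.75 ng/mL = 7.545311 mL/hr
Volume infused so far = 7.545311 mL/hr × 12.6 hr = 95.07092 mL
Volume remaining = 288 − 95.07092 = 192.9291 mL
New rate:
Dose = 34 ng/kg/min × 83.18182 kg = 2828.182 ng/min
2828.182 ng/min × 60 min/hr = 169690.9 ng/hr
Rate = 169690.9 ng/hr ÷ 3968.75 ng/mL = 42.75676 mL/hr
Time remaining = 192.9291 mL ÷ 42.75676 mL/hr = 4.512247 hr

4.5 hours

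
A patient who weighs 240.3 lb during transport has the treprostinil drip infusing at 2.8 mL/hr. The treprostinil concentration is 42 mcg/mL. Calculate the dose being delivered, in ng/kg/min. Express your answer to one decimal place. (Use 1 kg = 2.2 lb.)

17.9 ng/kg/min

Weight = 240.3 lb ÷ 2.2 lb/kg = 109.2273 kg
Concentration = 42 mcg/mL = 42000 ng/mL
Drug rate = 2.8 mL/hr × 42000 ng/mL = 117600 ng/hr
117600 ng/hr ÷ 60 min/hr = 1960 ng/min
1960 ng/min ÷ 109.2273 kg = 17.94424 ng/kg/min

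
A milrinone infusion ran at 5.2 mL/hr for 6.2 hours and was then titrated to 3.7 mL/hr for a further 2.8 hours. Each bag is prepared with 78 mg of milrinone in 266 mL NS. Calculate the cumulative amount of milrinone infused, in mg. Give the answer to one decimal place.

Concentration = 78 mg ÷ 266 mL = 0.2932331 mg/mL
Stage 1: 5.2 mL/hr × 6.2 hr = 32.24 mL → 32.24 mL × 0.2932331 mg/mL = 9.453835 mg
Stage 2: 3.7 mL/hr × 2.8 hr = 10.36 mL → 10.36 mL × 0.2932331 mg/mL = 3.037895 mg
Total = 9.453835 + 3.037895 = 12.49173 mg

12.5 mg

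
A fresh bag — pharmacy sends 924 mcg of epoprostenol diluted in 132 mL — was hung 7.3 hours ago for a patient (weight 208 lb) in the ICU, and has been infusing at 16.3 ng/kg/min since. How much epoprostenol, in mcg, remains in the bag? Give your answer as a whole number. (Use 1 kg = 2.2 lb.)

249 mcg

Weight = 208 lb ÷ 2.2 lb/kg = 94.54545 kg
Dose = 16.3 ng/kg/min × 94.54545 kg = 1541.091 ng/min
1541.091 ng/min × 60 min/hr = 92465.45 ng/hr
Concentration = 924 mcg ÷ 132 mL = 7 mcg/mL = 7000 ng/mL
Rate = 92465.45 ng/hr ÷ 7000 ng/mL = 13.20935 mL/hr
Volume infused = 13.20935 mL/hr × 7.3 hr = 96.42826 mL
Volume remaining = 132 − 96.42826 = 35.57174 mL
Drug remaining = 35.57174 mL × 7000 ng/mL = 249002.2 ng = 249.0022 mcg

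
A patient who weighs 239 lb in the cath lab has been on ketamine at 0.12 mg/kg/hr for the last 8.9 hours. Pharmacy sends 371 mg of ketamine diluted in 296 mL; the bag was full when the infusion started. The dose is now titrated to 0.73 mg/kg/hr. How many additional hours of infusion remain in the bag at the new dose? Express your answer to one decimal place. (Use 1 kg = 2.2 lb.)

3.2 hours

Initial rate:
Weight = 239 lb ÷ 2.2 lb/kg = 108.6364 kg
Dose = 0.12 mg/kg/hr × 108.6364 kg = 13.03636 mg/hr
Concentration = 371 mg ÷ 296 mL = 1.253378 mg/mL
Rate = 13.03636 mg/hr ÷ 1.253378 mg/mL = 10.40098 mL/hr
Volume infused so far = 10.40098 mL/hr × 8.9 hr = 92.56872 mL
Volume remaining = 296 − 92.56872 = 203.4313 mL
New rate:
Dose = 0.73 mg/kg/hr × 108.6364 kg = 79.30455 mg/hr
Rate = 79.30455 mg/hr ÷ 1.253378 mg/mL = 63.27263 mL/hr
Time remaining = 203.4313 mL ÷ 63.27263 mL/hr = 3.215154 hr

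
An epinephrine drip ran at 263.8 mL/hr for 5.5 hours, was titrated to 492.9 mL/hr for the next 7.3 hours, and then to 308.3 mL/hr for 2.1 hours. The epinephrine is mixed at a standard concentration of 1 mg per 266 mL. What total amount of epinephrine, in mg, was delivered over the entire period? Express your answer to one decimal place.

21.4 mg

Concentration = 1 mg ÷ 266 mL = 0.003759398 mg/mL
Stage 1: 263.8 mL/hr × 5.5 hr = 1450.9 mL → 1450.9 mL × 0.003759398 mg/mL = 5.454511 mg
Stage 2: 492.9 mL/hr × 7.3 hr = 3598.17 mL → 3598.17 mL × 0.003759398 mg/mL = 13.52695 mg
Stage 3: 308.3 mL/hr × 2.1 hr = 647.43 mL → 647.43 mL × 0.003759398 mg/mL = 2.433947 mg
Total = 5.454511 + 13.52695 + 2.433947 = 21.41541 mg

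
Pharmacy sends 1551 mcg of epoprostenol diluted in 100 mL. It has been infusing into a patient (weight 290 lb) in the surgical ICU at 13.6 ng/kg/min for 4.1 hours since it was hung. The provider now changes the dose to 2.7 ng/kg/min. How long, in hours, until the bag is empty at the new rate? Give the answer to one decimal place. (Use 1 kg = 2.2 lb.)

52.0 hours

Initial rate:
Weight = 290 lb ÷ 2.2 lb/kg = 131.8182 kg
Dose = 13.6 ng/kg/min × 131.8182 kg = 1792.727 ng/min
1792.727 ng/min × 60 min/hr = 107563.6 ng/hr
Concentration = 1551 mcg ÷ 100 mL = 15.51 mcg/mL = 15510 ng/mL
Rate = 107563.6 ng/hr ÷ 15510 ng/mL = 6.935115 mL/hr
Volume infused so far = 6.935115 mL/hr × 4.1 hr = 28.43397 mL
Volume remaining = 100 − 28.43397 = 71.56603 mL
New rate:
Dose = 2.7 ng/kg/min × 131.8182 kg = 355.9091 ng/min
355.9091 ng/min × 60 min/hr = 21354.55 ng/hr
Rate = 21354.55 ng/hr ÷ 15510 ng/mL = 1.376824 mL/hr
Time remaining = 71.56603 mL ÷ 1.376824 mL/hr = 51.97905 hr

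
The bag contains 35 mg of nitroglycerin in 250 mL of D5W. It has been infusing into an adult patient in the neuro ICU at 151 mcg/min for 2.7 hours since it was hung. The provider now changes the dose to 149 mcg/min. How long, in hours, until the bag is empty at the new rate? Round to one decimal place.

Initial rate:
151 mcg/min × 60 min/hr = 9060 mcg/hr
Concentration = 35 mg ÷ 250 mL = 0.14 mg/mL = 140 mcg/mL
Rate = 9060 mcg/hr ÷ 140 mcg/mL = 64.71429 mL/hr
Volume infused so far = 64.71429 mL/hr × 2.7 hr = 174.7286 mL
Volume remaining = 250 − 174.7286 = 75.27143 mL
New rate:
149 mcg/min × 60 min/hr = 8940 mcg/hr
Rate = 8940 mcg/hr ÷ 140 mcg/mL = 63.85714 mL/hr
Time remaining = 75.27143 mL ÷ 63.85714 mL/hr = 1.178747 hr

1.2 hours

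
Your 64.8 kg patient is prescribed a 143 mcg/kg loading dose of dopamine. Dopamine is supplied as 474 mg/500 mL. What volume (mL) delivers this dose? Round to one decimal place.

Dose = 143 mcg/kg × 64.8 kg = 9266.4 mcg
Concentration = 474 mg ÷ 500 mL = 0.948 mg/mL = 948 mcg/mL
Volume = 9266.4 mcg ÷ 948 mcg/mL = 9.774684 mL

9.8 mL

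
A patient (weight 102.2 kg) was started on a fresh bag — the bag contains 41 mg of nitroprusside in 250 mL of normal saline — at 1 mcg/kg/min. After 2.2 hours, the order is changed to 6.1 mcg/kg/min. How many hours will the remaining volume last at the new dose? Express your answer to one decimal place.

0.7 hours

Initial rate:
Dose = 1 mcg/kg/min × 102.2 kg = 102.2 mcg/min
102.2 mcg/min × 60 min/hr = 6132 mcg/hr
Concentration = 41 mg ÷ 250 mL = 0.164 mg/mL = 164 mcg/mL
Rate = 6132 mcg/hr ÷ 164 mcg/mL = 37.39024 mL/hr
Volume infused so far = 37.39024 mL/hr × 2.2 hr = 82.25854 mL
Volume remaining = 250 − 82.25854 = 167.7415 mL
New rate:
Dose = 6.1 mcg/kg/min × 102.2 kg = 623.42 mcg/min
623.42 mcg/min × 60 min/hr = 37405.2 mcg/hr
Rate = 37405.2 mcg/hr ÷ 164 mcg/mL = 228.0805 mL/hr
Time remaining = 167.7415 mL ÷ 228.0805 mL/hr = 0.7354485 hr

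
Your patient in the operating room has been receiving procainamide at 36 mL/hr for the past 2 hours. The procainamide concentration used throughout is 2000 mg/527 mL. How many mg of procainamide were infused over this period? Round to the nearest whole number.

273 mg

Concentration = 2000 mg ÷ 527 mL = 3.795066 mg/mL
Drug rate = 36 mL/hr × 3.795066 mg/mL = 136.6224 mg/hr
Total = 136.6224 mg/hr × 2 hr = 273.2448 mg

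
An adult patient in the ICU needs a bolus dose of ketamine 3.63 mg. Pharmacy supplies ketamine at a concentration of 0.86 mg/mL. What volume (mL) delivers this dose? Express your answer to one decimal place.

Volume = 3.63 mg ÷ 0.86 mg/mL = 4.22093 mL

4.2 mL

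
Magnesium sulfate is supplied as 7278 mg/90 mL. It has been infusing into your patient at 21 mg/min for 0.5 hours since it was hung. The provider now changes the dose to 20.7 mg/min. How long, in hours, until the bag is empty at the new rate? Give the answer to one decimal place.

Initial rate:
21 mg/min × 60 min/hr = 1260 mg/hr
Concentration = 7278 mg ÷ 90 mL = 80.86667 mg/mL
Rate = 1260 mg/hr ÷ 80.86667 mg/mL = 15.5812 mL/hr
Volume infused so far = 15.5812 mL/hr × 0.5 hr = 7.790602 mL
Volume remaining = 90 − 7.790602 = 82.2094 mL
New rate:
20.7 mg/min × 60 min/hr = 1242 mg/hr
Rate = 1242 mg/hr ÷ 80.86667 mg/mL = 15.35862 mL/hr
Time remaining = 82.2094 mL ÷ 15.35862 mL/hr = 5.352657 hr

5.4 hours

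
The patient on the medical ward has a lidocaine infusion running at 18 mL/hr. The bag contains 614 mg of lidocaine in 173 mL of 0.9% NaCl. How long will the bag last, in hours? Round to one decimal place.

Duration = 173 mL ÷ 18 mL/hr = 9.611111 hr

9.6 hours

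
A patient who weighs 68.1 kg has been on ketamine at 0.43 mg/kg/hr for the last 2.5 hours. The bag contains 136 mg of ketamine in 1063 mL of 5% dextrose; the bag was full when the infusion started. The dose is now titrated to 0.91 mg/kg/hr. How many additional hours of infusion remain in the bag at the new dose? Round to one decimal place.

1.0 hours

Initial rate:
Dose = 0.43 mg/kg/hr × 68.1 kg = 29.283 mg/hr
Concentration = 136 mg ÷ 1063 mL = 0.1279398 mg/mL
Rate = 29.283 mg/hr ÷ 0.1279398 mg/mL = 228.8811 mL/hr
Volume infused so far = 228.8811 mL/hr × 2.5 hr = 572.2027 mL
Volume remaining = 1063 − 572.2027 = 490.7973 mL
New rate:
Dose = 0.91 mg/kg/hr × 68.1 kg = 61.971 mg/hr
Rate = 61.971 mg/hr ÷ 0.1279398 mg/mL = 484.3763 mL/hr
Time remaining = 490.7973 mL ÷ 484.3763 mL/hr = 1.013256 hr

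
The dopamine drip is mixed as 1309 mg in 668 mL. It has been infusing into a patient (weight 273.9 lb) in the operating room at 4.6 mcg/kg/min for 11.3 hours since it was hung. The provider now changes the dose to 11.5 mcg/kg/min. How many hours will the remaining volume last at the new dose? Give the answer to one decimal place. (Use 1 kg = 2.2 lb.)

Initial rate:
Weight = 273.9 lb ÷ 2.2 lb/kg = 124.5 kg
Dose = 4.6 mcg/kg/min × 124.5 kg = 572.7 mcg/min
572.7 mcg/min × 60 min/hr = 34362 mcg/hr
Concentration = 1309 mg ÷ 668 mL = 1.959581 mg/mL = 1959.581 mcg/mL
Rate = 34362 mcg/hr ÷ 1959.581 mcg/mL = 17.53538 mL/hr
Volume infused so far = 17.53538 mL/hr × 11.3 hr = 198.1498 mL
Volume remaining = 668 − 198.1498 = 469.8502 mL
New rate:
Dose = 11.5 mcg/kg/min × 124.5 kg = 1431.75 mcg/min
1431.75 mcg/min × 60 min/hr = 85905 mcg/hr
Rate = 85905 mcg/hr ÷ 1959.581 mcg/mL = 43.83846 mL/hr
Time remaining = 469.8502 mL ÷ 43.83846 mL/hr = 10.71776 hr

10.7 hours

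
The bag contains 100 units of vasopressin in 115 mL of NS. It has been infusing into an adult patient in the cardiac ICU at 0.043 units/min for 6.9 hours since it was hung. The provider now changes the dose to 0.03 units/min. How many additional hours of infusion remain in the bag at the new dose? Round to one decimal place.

45.7 hours

Initial rate:
0.043 units/min × 60 min/hr = 2.58 units/hr
Concentration = 100 units ÷ 115 mL = 0.8695652 units/mL
Rate = 2.58 units/hr ÷ 0.8695652 units/mL = 2.967 mL/hr
Volume infused so far = 2.967 mL/hr × 6.9 hr = 20.4723 mL
Volume remaining = 115 − 20.4723 = 94.5277 mL
New rate:
0.03 units/min × 60 min/hr = 1.8 units/hr
Rate = 1.8 units/hr ÷ 0.8695652 units/mL = 2.07 mL/hr
Time remaining = 94.5277 mL ÷ 2.07 mL/hr = 45.66556 hr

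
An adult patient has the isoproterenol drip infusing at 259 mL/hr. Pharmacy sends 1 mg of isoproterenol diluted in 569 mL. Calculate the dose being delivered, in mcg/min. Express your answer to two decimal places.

Concentration = 1 mg ÷ 569 mL = 0.001757469 mg/mL = 1.757469 mcg/mL
Drug rate = 259 mL/hr × 1.757469 mcg/mL = 455.1845 mcg/hr
455.1845 mcg/hr ÷ 60 min/hr = 7.586409 mcg/min

7.59 mcg/min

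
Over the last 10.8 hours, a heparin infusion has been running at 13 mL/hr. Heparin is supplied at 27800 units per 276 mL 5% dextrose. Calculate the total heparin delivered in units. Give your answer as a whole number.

14142 units

Concentration = 27800 units ÷ 276 mL = 100.7246 units/mL
Drug rate = 13 mL/hr × 100.7246 units/mL = 1309.42 units/hr
Total = 1309.42 units/hr × 10.8 hr = 14141.74 units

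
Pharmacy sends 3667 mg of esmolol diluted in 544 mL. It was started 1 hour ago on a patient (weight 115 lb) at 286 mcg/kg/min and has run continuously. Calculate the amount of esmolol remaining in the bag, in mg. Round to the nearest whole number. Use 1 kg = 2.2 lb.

2770 mg

Weight = 115 lb ÷ 2.2 lb/kg = 52.27273 kg
Dose = 286 mcg/kg/min × 52.27273 kg = 14950 mcg/min
14950 mcg/min × 60 min/hr = 897000 mcg/hr
Concentration = 3667 mg ÷ 544 mL = 6.740809 mg/mL = 6740.809 mcg/mL
Rate = 897000 mcg/hr ÷ 6740.809 mcg/mL = 133.0701 mL/hr
Volume infused = 133.0701 mL/hr × 1 hr = 133.0701 mL
Volume remaining = 544 − 133.0701 = 410.9299 mL
Drug remaining = 410.9299 mL × 6740.809 mcg/mL = 2770000 mcg = 2770 mg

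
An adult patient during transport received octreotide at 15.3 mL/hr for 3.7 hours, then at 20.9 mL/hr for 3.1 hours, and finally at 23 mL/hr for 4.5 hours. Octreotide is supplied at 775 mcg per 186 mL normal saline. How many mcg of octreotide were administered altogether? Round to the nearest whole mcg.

937 mcg

Concentration = 775 mcg ÷ 186 mL = 4.166667 mcg/mL
Stage 1: 15.3 mL/hr × 3.7 hr = 56.61 mL → 56.61 mL × 4.166667 mcg/mL = 235.875 mcg
Stage 2: 20.9 mL/hr × 3.1 hr = 64.79 mL → 64.79 mL × 4.166667 mcg/mL = 269.9583 mcg
Stage 3: 23 mL/hr × 4.5 hr = 103.5 mL → 103.5 mL × 4.166667 mcg/mL = 431.25 mcg
Total = 235.875 + 269.9583 + 431.25 = 937.0833 mcg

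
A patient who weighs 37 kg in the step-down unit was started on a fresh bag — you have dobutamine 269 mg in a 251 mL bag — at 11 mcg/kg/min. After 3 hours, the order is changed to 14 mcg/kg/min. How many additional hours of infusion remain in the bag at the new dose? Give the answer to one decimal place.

Initial rate:
Dose = 11 mcg/kg/min × 37 kg = 407 mcg/min
407 mcg/min × 60 min/hr = 24420 mcg/hr
Concentration = 269 mg ÷ 251 mL = 1.071713 mg/mL = 1071.713 mcg/mL
Rate = 24420 mcg/hr ÷ 1071.713 mcg/mL = 22.78595 mL/hr
Volume infused so far = 22.78595 mL/hr × 3 hr = 68.35784 mL
Volume remaining = 251 − 68.35784 = 182.6422 mL
New rate:
Dose = 14 mcg/kg/min × 37 kg = 518 mcg/min
518 mcg/min × 60 min/hr = 31080 mcg/hr
Rate = 31080 mcg/hr ÷ 1071.713 mcg/mL = 29.0003 mL/hr
Time remaining = 182.6422 mL ÷ 29.0003 mL/hr = 6.297941 hr

6.3 hours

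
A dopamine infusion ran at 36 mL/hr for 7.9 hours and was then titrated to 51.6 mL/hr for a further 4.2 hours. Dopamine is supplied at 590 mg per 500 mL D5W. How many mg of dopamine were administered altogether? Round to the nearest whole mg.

Concentration = 590 mg ÷ 500 mL = 1.18 mg/mL
Stage 1: 36 mL/hr × 7.9 hr = 284.4 mL → 284.4 mL × 1.18 mg/mL = 335.592 mg
Stage 2: 51.6 mL/hr × 4.2 hr = 216.72 mL → 216.72 mL × 1.18 mg/mL = 255.7296 mg
Total = 335.592 + 255.7296 = 591.3216 mg

591 mg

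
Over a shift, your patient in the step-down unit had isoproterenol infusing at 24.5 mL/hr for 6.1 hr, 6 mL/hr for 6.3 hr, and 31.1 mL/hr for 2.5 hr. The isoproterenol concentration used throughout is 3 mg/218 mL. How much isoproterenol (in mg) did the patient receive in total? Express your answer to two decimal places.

Concentration = 3 mg ÷ 218 mL = 0.01376147 mg/mL
Stage 1: 24.5 mL/hr × 6.1 hr = 149.45 mL → 149.45 mL × 0.01376147 mg/mL = 2.056651 mg
Stage 2: 6 mL/hr × 6.3 hr = 37.8 mL → 37.8 mL × 0.01376147 mg/mL = 0.5201835 mg
Stage 3: 31.1 mL/hr × 2.5 hr = 77.75 mL → 77.75 mL × 0.01376147 mg/mL = 1.069954 mg
Total = 2.056651 + 0.5201835 + 1.069954 = 3.646789 mg

3.65 mg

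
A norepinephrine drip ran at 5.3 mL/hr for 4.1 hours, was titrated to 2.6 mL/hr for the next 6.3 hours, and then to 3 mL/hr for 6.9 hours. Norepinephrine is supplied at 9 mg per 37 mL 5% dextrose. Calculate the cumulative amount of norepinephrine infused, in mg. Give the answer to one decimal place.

Concentration = 9 mg ÷ 37 mL = 0.2432432 mg/mL
Stage 1: 5.3 mL/hr × 4.1 hr = 21.73 mL → 21.73 mL × 0.2432432 mg/mL = 5.285676 mg
Stage 2: 2.6 mL/hr × 6.3 hr = 16.38 mL → 16.38 mL × 0.2432432 mg/mL = 3.984324 mg
Stage 3: 3 mL/hr × 6.9 hr = 20.7 mL → 20.7 mL × 0.2432432 mg/mL = 5.035135 mg
Total = 5.285676 + 3.984324 + 5.035135 = 14.30514 mg

14.3 mg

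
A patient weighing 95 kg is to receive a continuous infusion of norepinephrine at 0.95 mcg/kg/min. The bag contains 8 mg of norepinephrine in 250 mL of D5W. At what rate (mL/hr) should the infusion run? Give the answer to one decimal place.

Dose = 0.95 mcg/kg/min × 95 kg = 90.25 mcg/min
90.25 mcg/min × 60 min/hr = 5415 mcg/hr
Concentration = 8 mg ÷ 250 mL = 0.032 mg/mL = 32 mcg/mL
Rate = 5415 mcg/hr ÷ 32 mcg/mL = 169.2188 mL/hr

169.2 mL/hr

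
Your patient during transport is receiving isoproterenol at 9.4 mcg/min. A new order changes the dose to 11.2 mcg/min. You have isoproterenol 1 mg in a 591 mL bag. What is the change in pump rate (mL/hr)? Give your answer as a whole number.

At the current dose:
9.4 mcg/min × 60 min/hr = 564 mcg/hr
Concentration = 1 mg ÷ 591 mL = 0.001692047 mg/mL = 1.692047 mcg/mL
Rate = 564 mcg/hr ÷ 1.692047 mcg/mL = 333.324 mL/hr
At the new dose:
11.2 mcg/min × 60 min/hr = 672 mcg/hr
Rate = 672 mcg/hr ÷ 1.692047 mcg/mL = 397.152 mL/hr
Change = 397.152 − 333.324 = 63.828 mL/hr → 63.828 mL/hr increase

64 mL/hr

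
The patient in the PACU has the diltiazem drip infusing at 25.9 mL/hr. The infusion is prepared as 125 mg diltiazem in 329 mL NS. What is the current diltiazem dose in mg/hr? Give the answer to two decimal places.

Concentration = 125 mg ÷ 329 mL = 0.3799392 mg/mL
Drug rate = 25.9 mL/hr × 0.3799392 mg/mL = 9.840426 mg/hr

9.84 mg/hr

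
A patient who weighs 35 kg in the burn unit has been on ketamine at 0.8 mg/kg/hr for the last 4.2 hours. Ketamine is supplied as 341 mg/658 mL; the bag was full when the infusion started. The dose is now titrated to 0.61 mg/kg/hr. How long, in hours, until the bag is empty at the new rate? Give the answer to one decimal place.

10.5 hours

Initial rate:
Dose = 0.8 mg/kg/hr × 35 kg = 28 mg/hr
Concentration = 341 mg ÷ 658 mL = 0.5182371 mg/mL
Rate = 28 mg/hr ÷ 0.5182371 mg/mL = 54.02933 mL/hr
Volume infused so far = 54.02933 mL/hr × 4.2 hr = 226.9232 mL
Volume remaining = 658 − 226.9232 = 431.0768 mL
New rate:
Dose = 0.61 mg/kg/hr × 35 kg = 21.35 mg/hr
Rate = 21.35 mg/hr ÷ 0.5182371 mg/mL = 41.19736 mL/hr
Time remaining = 431.0768 mL ÷ 41.19736 mL/hr = 10.4637 hr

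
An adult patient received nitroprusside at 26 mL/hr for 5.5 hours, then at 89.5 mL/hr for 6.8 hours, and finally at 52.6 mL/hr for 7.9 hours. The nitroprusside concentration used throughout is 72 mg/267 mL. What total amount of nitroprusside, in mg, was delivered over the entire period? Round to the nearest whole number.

Concentration = 72 mg ÷ 267 mL = 0.2696629 mg/mL
Stage 1: 26 mL/hr × 5.5 hr = 143 mL → 143 mL × 0.2696629 mg/mL = 38.5618 mg
Stage 2: 89.5 mL/hr × 6.8 hr = 608.6 mL → 608.6 mL × 0.2696629 mg/mL = 164.1169 mg
Stage 3: 52.6 mL/hr × 7.9 hr = 415.54 mL → 415.54 mL × 0.2696629 mg/mL = 112.0557 mg
Total = 38.5618 + 164.1169 + 112.0557 = 314.7344 mg

315 mg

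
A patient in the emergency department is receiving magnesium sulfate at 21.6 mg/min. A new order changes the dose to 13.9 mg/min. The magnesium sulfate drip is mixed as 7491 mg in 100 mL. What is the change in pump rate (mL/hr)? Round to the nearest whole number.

At the current dose:
21.6 mg/min × 60 min/hr = 1296 mg/hr
Concentration = 7491 mg ÷ 100 mL = 74.91 mg/mL
Rate = 1296 mg/hr ÷ 74.91 mg/mL = 17.30076 mL/hr
At the new dose:
13.9 mg/min × 60 min/hr = 834 mg/hr
Rate = 834 mg/hr ÷ 74.91 mg/mL = 11.13336 mL/hr
Change = 11.13336 − 17.30076 = -6.167401 mL/hr → 6.167401 mL/hr decrease

6 mL/hr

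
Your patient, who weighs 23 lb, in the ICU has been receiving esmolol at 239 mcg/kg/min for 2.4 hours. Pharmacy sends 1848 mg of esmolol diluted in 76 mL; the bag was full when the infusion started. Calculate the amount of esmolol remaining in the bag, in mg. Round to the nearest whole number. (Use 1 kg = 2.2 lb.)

Weight = 23 lb ÷ 2.2 lb/kg = 10.45455 kg
Dose = 239 mcg/kg/min × 10.45455 kg = 2498.636 mcg/min
2498.636 mcg/min × 60 min/hr = 149918.2 mcg/hr
Concentration = 1848 mg ÷ 76 mL = 24.31579 mg/mL = 24315.79 mcg/mL
Rate = 149918.2 mcg/hr ÷ 24315.79 mcg/mL = 6.165466 mL/hr
Volume infused = 6.165466 mL/hr × 2.4 hr = 14.79712 mL
Volume remaining = 76 − 14.79712 = 61.20288 mL
Drug remaining = 61.20288 mL × 24315.79 mcg/mL = 1488196 mcg = 1488.196 mg

1488 mg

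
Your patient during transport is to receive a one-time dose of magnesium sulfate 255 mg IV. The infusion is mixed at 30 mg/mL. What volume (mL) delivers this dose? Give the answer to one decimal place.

Volume = 255 mg ÷ 30 mg/mL = 8.5 mL

8.5 mL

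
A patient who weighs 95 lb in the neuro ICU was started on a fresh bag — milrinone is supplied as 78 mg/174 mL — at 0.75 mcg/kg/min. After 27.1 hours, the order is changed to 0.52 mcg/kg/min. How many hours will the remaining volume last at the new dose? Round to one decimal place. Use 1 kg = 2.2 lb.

18.8 hours

Initial rate:
Weight = 95 lb ÷ 2.2 lb/kg = 43.18182 kg
Dose = 0.75 mcg/kg/min × 43.18182 kg = 32.38636 mcg/min
32.38636 mcg/min × 60 min/hr = 1943.182 mcg/hr
Concentration = 78 mg ÷ 174 mL = 0.4482759 mg/mL = 448.2759 mcg/mL
Rate = 1943.182 mcg/hr ÷ 448.2759 mcg/mL = 4.33479 mL/hr
Volume infused so far = 4.33479 mL/hr × 27.1 hr = 117.4728 mL
Volume remaining = 174 − 117.4728 = 56.52719 mL
New rate:
Dose = 0.52 mcg/kg/min × 43.18182 kg = 22.45455 mcg/min
22.45455 mcg/min × 60 min/hr = 1347.273 mcg/hr
Rate = 1347.273 mcg/hr ÷ 448.2759 mcg/mL = 3.005455 mL/hr
Time remaining = 56.52719 mL ÷ 3.005455 mL/hr = 18.8082 hr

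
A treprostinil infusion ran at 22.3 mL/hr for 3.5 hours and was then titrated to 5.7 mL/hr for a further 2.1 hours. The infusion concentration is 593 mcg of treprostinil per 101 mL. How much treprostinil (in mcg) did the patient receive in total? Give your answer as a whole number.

Concentration = 593 mcg ÷ 101 mL = 5.871287 mcg/mL
Stage 1: 22.3 mL/hr × 3.5 hr = 78.05 mL → 78.05 mL × 5.871287 mcg/mL = 458.254 mcg
Stage 2: 5.7 mL/hr × 2.1 hr = 11.97 mL → 11.97 mL × 5.871287 mcg/mL = 70.27931 mcg
Total = 458.254 + 70.27931 = 528.5333 mcg

529 mcg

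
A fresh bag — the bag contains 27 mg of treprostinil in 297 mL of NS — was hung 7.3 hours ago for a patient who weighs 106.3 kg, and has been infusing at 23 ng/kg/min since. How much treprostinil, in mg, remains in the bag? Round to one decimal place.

Dose = 23 ng/kg/min × 106.3 kg = 2444.9 ng/min
2444.9 ng/min × 60 min/hr = 146694 ng/hr
Concentration = 27 mg ÷ 297 mL = 0.09090909 mg/mL = 90909.09 ng/mL
Rate = 146694 ng/hr ÷ 90909.09 ng/mL = 1.613634 mL/hr
Volume infused = 1.613634 mL/hr × 7.3 hr = 11.77953 mL
Volume remaining = 297 − 11.77953 = 285.2205 mL
Drug remaining = 285.2205 mL × 90909.09 ng/mL = 25929134 ng = 25.92913 mg

25.9 mg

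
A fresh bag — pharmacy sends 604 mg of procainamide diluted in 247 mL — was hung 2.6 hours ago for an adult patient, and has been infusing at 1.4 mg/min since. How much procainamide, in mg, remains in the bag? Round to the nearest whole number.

386 mg

1.4 mg/min × 60 min/hr = 84 mg/hr
Concentration = 604 mg ÷ 247 mL = 2.445344 mg/mL
Rate = 84 mg/hr ÷ 2.445344 mg/mL = 34.35099 mL/hr
Volume infused = 34.35099 mL/hr × 2.6 hr = 89.31258 mL
Volume remaining = 247 − 89.31258 = 157.6874 mL
Drug remaining = 157.6874 mL × 2.445344 mg/mL = 385.6 mg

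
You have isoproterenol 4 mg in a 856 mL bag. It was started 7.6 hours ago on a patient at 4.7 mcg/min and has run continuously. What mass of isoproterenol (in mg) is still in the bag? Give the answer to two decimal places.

4.7 mcg/min × 60 min/hr = 282 mcg/hr
Concentration = 4 mg ÷ 856 mL = 0.004672897 mg/mL = 4.672897 mcg/mL
Rate = 282 mcg/hr ÷ 4.672897 mcg/mL = 60.348 mL/hr
Volume infused = 60.348 mL/hr × 7.6 hr = 458.6448 mL
Volume remaining = 856 − 458.6448 = 397.3552 mL
Drug remaining = 397.3552 mL × 4.672897 mcg/mL = 1856.8 mcg = 1.8568 mg

1.86 mg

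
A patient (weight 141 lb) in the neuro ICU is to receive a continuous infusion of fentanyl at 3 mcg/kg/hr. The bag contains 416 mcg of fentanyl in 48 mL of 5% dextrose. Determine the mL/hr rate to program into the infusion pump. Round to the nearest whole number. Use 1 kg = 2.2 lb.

Weight = 141 lb ÷ 2.2 lb/kg = 64.09091 kg
Dose = 3 mcg/kg/hr × 64.09091 kg = 192.2727 mcg/hr
Concentration = 416 mcg ÷ 48 mL = 8.666667 mcg/mL
Rate = 192.2727 mcg/hr ÷ 8.666667 mcg/mL = 22.18531 mL/hr

22 mL/hr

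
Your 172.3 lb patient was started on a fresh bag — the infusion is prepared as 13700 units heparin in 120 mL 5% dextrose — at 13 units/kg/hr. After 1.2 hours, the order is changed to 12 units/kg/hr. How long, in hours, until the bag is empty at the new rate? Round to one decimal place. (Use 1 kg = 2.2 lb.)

Initial rate:
Weight = 172.3 lb ÷ 2.2 lb/kg = 78.31818 kg
Dose = 13 units/kg/hr × 78.31818 kg = 1018.136 units/hr
Concentration = 13700 units ÷ 120 mL = 114.1667 units/mL
Rate = 1018.136 units/hr ÷ 114.1667 units/mL = 8.917983 mL/hr
Volume infused so far = 8.917983 mL/hr × 1.2 hr = 10.70158 mL
Volume remaining = 120 − 10.70158 = 109.2984 mL
New rate:
Dose = 12 units/kg/hr × 78.31818 kg = 939.8182 units/hr
Rate = 939.8182 units/hr ÷ 114.1667 units/mL = 8.231984 mL/hr
Time remaining = 109.2984 mL ÷ 8.231984 mL/hr = 13.27729 hr

13.3 hours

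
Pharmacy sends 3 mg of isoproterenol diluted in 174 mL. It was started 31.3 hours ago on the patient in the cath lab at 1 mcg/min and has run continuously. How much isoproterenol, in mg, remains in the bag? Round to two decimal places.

1.12 mg

1 mcg/min × 60 min/hr = 60 mcg/hr
Concentration = 3 mg ÷ 174 mL = 0.01724138 mg/mL = 17.24138 mcg/mL
Rate = 60 mcg/hr ÷ 17.24138 mcg/mL = 3.48 mL/hr
Volume infused = 3.48 mL/hr × 31.3 hr = 108.924 mL
Volume remaining = 174 − 108.924 = 65.076 mL
Drug remaining = 65.076 mL × 17.24138 mcg/mL = 1122 mcg = 1.122 mg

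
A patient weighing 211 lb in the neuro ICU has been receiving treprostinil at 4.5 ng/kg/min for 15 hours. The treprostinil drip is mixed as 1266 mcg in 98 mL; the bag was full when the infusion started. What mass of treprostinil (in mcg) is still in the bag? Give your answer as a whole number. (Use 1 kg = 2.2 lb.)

Weight = 211 lb ÷ 2.2 lb/kg = 95.90909 kg
Dose = 4.5 ng/kg/min × 95.90909 kg = 431.5909 ng/min
431.5909 ng/min × 60 min/hr = 25895.45 ng/hr
Concentration = 1266 mcg ÷ 98 mL = 12.91837 mcg/mL = 12918.37 ng/mL
Rate = 25895.45 ng/hr ÷ 12918.37 ng/mL = 2.004545 mL/hr
Volume infused = 2.004545 mL/hr × 15 hr = 30.06818 mL
Volume remaining = 98 − 30.06818 = 67.93182 mL
Drug remaining = 67.93182 mL × 12918.37 ng/mL = 877568.2 ng = 877.5682 mcg

878 mcg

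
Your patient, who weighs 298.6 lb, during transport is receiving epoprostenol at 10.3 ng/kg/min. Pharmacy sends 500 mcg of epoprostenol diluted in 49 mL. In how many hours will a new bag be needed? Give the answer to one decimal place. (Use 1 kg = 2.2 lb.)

Weight = 298.6 lb ÷ 2.2 lb/kg = 135.7273 kg
Dose = 10.3 ng/kg/min × 135.7273 kg = 1397.991 ng/min
1397.991 ng/min × 60 min/hr = 83879.45 ng/hr
Concentration = 500 mcg ÷ 49 mL = 10.20408 mcg/mL = 10204.08 ng/mL
Rate = 83879.45 ng/hr ÷ 10204.08 ng/mL = 8.220187 mL/hr
Duration = 49 mL ÷ 8.220187 mL/hr = 5.960935 hr

6.0 hours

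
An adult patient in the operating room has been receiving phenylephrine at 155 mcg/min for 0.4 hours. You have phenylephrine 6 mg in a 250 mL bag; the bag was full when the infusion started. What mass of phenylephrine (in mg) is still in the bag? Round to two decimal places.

155 mcg/min × 60 min/hr = 9300 mcg/hr
Concentration = 6 mg ÷ 250 mL = 0.024 mg/mL = 24 mcg/mL
Rate = 9300 mcg/hr ÷ 24 mcg/mL = 387.5 mL/hr
Volume infused = 387.5 mL/hr × 0.4 hr = 155 mL
Volume remaining = 250 − 155 = 95 mL
Drug remaining = 95 mL × 24 mcg/mL = 2280 mcg = 2.28 mg

2.28 mg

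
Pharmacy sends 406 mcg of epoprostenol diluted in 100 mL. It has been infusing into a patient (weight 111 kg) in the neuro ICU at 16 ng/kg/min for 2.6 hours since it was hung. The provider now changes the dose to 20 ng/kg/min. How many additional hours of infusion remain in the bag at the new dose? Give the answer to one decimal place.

Initial rate:
Dose = 16 ng/kg/min × 111 kg = 1776 ng/min
1776 ng/min × 60 min/hr = 106560 ng/hr
Concentration = 406 mcg ÷ 100 mL = 4.06 mcg/mL = 4060 ng/mL
Rate = 106560 ng/hr ÷ 4060 ng/mL = 26.24631 mL/hr
Volume infused so far = 26.24631 mL/hr × 2.6 hr = 68.24039 mL
Volume remaining = 100 − 68.24039 = 31.75961 mL
New rate:
Dose = 20 ng/kg/min × 111 kg = 2220 ng/min
2220 ng/min × 60 min/hr = 133200 ng/hr
Rate = 133200 ng/hr ÷ 4060 ng/mL = 32.80788 mL/hr
Time remaining = 31.75961 mL ÷ 32.80788 mL/hr = 0.968048 hr

1.0 hours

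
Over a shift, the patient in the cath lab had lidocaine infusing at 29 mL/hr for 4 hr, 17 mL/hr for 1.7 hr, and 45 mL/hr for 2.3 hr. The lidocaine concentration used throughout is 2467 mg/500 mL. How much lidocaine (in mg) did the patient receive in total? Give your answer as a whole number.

1226 mg

Concentration = 2467 mg ÷ 500 mL = 4.934 mg/mL
Stage 1: 29 mL/hr × 4 hr = 116 mL → 116 mL × 4.934 mg/mL = 572.344 mg
Stage 2: 17 mL/hr × 1.7 hr = 28.9 mL → 28.9 mL × 4.934 mg/mL = 142.5926 mg
Stage 3: 45 mL/hr × 2.3 hr = 103.5 mL → 103.5 mL × 4.934 mg/mL = 510.669 mg
Total = 572.344 + 142.5926 + 510.669 = 1225.606 mg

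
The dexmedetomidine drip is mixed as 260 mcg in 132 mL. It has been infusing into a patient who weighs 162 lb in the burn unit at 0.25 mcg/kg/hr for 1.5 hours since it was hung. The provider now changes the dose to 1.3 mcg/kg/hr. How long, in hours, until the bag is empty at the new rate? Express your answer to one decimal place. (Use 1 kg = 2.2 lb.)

2.4 hours

Initial rate:
Weight = 162 lb ÷ 2.2 lb/kg = 73.63636 kg
Dose = 0.25 mcg/kg/hr × 73.63636 kg = 18.40909 mcg/hr
Concentration = 260 mcg ÷ 132 mL = 1.969697 mcg/mL
Rate = 18.40909 mcg/hr ÷ 1.969697 mcg/mL = 9.346154 mL/hr
Volume infused so far = 9.346154 mL/hr × 1.5 hr = 14.01923 mL
Volume remaining = 132 − 14.01923 = 117.9808 mL
New rate:
Dose = 1.3 mcg/kg/hr × 73.63636 kg = 95.72727 mcg/hr
Rate = 95.72727 mcg/hr ÷ 1.969697 mcg/mL = 48.6 mL/hr
Time remaining = 117.9808 mL ÷ 48.6 mL/hr = 2.427588 hr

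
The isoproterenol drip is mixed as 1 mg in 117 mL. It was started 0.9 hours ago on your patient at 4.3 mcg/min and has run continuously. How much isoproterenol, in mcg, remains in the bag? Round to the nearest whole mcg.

4.3 mcg/min × 60 min/hr = 258 mcg/hr
Concentration = 1 mg ÷ 117 mL = 0.008547009 mg/mL = 8.547009 mcg/mL
Rate = 258 mcg/hr ÷ 8.547009 mcg/mL = 30.186 mL/hr
Volume infused = 30.186 mL/hr × 0.9 hr = 27.1674 mL
Volume remaining = 117 − 27.1674 = 89.8326 mL
Drug remaining = 89.8326 mL × 8.547009 mcg/mL = 767.8 mcg

768 mcg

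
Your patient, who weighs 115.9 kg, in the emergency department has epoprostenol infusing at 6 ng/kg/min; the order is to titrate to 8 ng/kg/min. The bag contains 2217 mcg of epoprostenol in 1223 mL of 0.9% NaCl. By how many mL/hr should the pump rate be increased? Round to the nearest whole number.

8 mL/hr

At the current dose:
Dose = 6 ng/kg/min × 115.9 kg = 695.4 ng/min
695.4 ng/min × 60 min/hr = 41724 ng/hr
Concentration = 2217 mcg ÷ 1223 mL = 1.812756 mcg/mL = 1812.756 ng/mL
Rate = 41724 ng/hr ÷ 1812.756 ng/mL = 23.01689 mL/hr
At the new dose:
Dose = 8 ng/kg/min × 115.9 kg = 927.2 ng/min
927.2 ng/min × 60 min/hr = 55632 ng/hr
Rate = 55632 ng/hr ÷ 1812.756 ng/mL = 30.68919 mL/hr
Change = 30.68919 − 23.01689 = 7.672298 mL/hr → 7.672298 mL/hr increase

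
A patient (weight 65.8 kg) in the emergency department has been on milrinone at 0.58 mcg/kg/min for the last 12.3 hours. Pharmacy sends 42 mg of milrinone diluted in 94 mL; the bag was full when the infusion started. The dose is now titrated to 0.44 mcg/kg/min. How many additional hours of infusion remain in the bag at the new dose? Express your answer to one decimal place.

8.0 hours

Initial rate:
Dose = 0.58 mcg/kg/min × 65.8 kg = 38.164 mcg/min
38.164 mcg/min × 60 min/hr = 2289.84 mcg/hr
Concentration = 42 mg ÷ 94 mL = 0.4468085 mg/mL = 446.8085 mcg/mL
Rate = 2289.84 mcg/hr ÷ 446.8085 mcg/mL = 5.12488 mL/hr
Volume infused so far = 5.12488 mL/hr × 12.3 hr = 63.03602 mL
Volume remaining = 94 − 63.03602 = 30.96398 mL
New rate:
Dose = 0.44 mcg/kg/min × 65.8 kg = 28.952 mcg/min
28.952 mcg/min × 60 min/hr = 1737.12 mcg/hr
Rate = 1737.12 mcg/hr ÷ 446.8085 mcg/mL = 3.88784 mL/hr
Time remaining = 30.96398 mL ÷ 3.88784 mL/hr = 7.964313 hr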